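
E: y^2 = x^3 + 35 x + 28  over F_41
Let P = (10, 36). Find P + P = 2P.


Doubling: s = (3 x1^2 + a) / (2 y1)
s = (3*10^2 + 35) / (2*36) mod 41 = 28
x3 = s^2 - 2 x1 mod 41 = 28^2 - 2*10 = 26
y3 = s (x1 - x3) - y1 mod 41 = 28 * (10 - 26) - 36 = 8

2P = (26, 8)


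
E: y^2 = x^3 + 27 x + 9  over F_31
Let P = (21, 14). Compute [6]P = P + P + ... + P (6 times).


k = 6 = 110_2 (binary, LSB first: 011)
Double-and-add from P = (21, 14):
  bit 0 = 0: acc unchanged = O
  bit 1 = 1: acc = O + (28, 5) = (28, 5)
  bit 2 = 1: acc = (28, 5) + (24, 29) = (15, 10)

6P = (15, 10)


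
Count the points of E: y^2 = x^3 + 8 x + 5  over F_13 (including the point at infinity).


For each x in F_13, count y with y^2 = x^3 + 8 x + 5 mod 13:
  x = 1: RHS = 1, y in [1, 12]  -> 2 point(s)
  x = 2: RHS = 3, y in [4, 9]  -> 2 point(s)
  x = 3: RHS = 4, y in [2, 11]  -> 2 point(s)
  x = 4: RHS = 10, y in [6, 7]  -> 2 point(s)
  x = 5: RHS = 1, y in [1, 12]  -> 2 point(s)
  x = 6: RHS = 9, y in [3, 10]  -> 2 point(s)
  x = 7: RHS = 1, y in [1, 12]  -> 2 point(s)
  x = 8: RHS = 9, y in [3, 10]  -> 2 point(s)
  x = 9: RHS = 0, y in [0]  -> 1 point(s)
  x = 12: RHS = 9, y in [3, 10]  -> 2 point(s)
Affine points: 19. Add the point at infinity: total = 20.

#E(F_13) = 20


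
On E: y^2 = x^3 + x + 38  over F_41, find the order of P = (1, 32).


Compute successive multiples of P until we hit O:
  1P = (1, 32)
  2P = (35, 12)
  3P = (14, 7)
  4P = (28, 1)
  5P = (10, 33)
  6P = (29, 15)
  7P = (36, 20)
  8P = (8, 36)
  ... (continuing to 39P)
  39P = O

ord(P) = 39


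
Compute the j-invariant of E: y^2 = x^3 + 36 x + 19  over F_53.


Delta = -16(4 a^3 + 27 b^2) mod 53 = 10
-1728 * (4 a)^3 = -1728 * (4*36)^3 mod 53 = 39
j = 39 * 10^(-1) mod 53 = 41

j = 41 (mod 53)


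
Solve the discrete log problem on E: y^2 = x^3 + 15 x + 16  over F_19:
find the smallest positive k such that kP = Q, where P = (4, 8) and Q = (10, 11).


Enumerate multiples of P until we hit Q = (10, 11):
  1P = (4, 8)
  2P = (15, 14)
  3P = (16, 1)
  4P = (0, 15)
  5P = (5, 8)
  6P = (10, 11)
Match found at i = 6.

k = 6


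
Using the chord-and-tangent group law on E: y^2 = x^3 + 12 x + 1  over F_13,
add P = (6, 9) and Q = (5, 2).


P != Q, so use the chord formula.
s = (y2 - y1) / (x2 - x1) = (6) / (12) mod 13 = 7
x3 = s^2 - x1 - x2 mod 13 = 7^2 - 6 - 5 = 12
y3 = s (x1 - x3) - y1 mod 13 = 7 * (6 - 12) - 9 = 1

P + Q = (12, 1)


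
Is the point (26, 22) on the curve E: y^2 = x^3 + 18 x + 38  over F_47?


Check whether y^2 = x^3 + 18 x + 38 (mod 47) for (x, y) = (26, 22).
LHS: y^2 = 22^2 mod 47 = 14
RHS: x^3 + 18 x + 38 = 26^3 + 18*26 + 38 mod 47 = 34
LHS != RHS

No, not on the curve


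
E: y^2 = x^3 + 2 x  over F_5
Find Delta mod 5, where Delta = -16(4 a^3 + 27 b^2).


4 a^3 + 27 b^2 = 4*2^3 + 27*0^2 = 32 + 0 = 32
Delta = -16 * (32) = -512
Delta mod 5 = 3

Delta = 3 (mod 5)


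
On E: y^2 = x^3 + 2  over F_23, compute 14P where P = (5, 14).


k = 14 = 1110_2 (binary, LSB first: 0111)
Double-and-add from P = (5, 14):
  bit 0 = 0: acc unchanged = O
  bit 1 = 1: acc = O + (8, 10) = (8, 10)
  bit 2 = 1: acc = (8, 10) + (9, 8) = (10, 17)
  bit 3 = 1: acc = (10, 17) + (0, 18) = (16, 2)

14P = (16, 2)


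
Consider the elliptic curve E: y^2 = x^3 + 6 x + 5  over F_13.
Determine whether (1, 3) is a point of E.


Check whether y^2 = x^3 + 6 x + 5 (mod 13) for (x, y) = (1, 3).
LHS: y^2 = 3^2 mod 13 = 9
RHS: x^3 + 6 x + 5 = 1^3 + 6*1 + 5 mod 13 = 12
LHS != RHS

No, not on the curve


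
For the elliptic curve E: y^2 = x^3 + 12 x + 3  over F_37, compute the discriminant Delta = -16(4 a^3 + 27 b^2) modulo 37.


4 a^3 + 27 b^2 = 4*12^3 + 27*3^2 = 6912 + 243 = 7155
Delta = -16 * (7155) = -114480
Delta mod 37 = 35

Delta = 35 (mod 37)


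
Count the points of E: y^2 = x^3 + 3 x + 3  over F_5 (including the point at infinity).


For each x in F_5, count y with y^2 = x^3 + 3 x + 3 mod 5:
  x = 3: RHS = 4, y in [2, 3]  -> 2 point(s)
  x = 4: RHS = 4, y in [2, 3]  -> 2 point(s)
Affine points: 4. Add the point at infinity: total = 5.

#E(F_5) = 5


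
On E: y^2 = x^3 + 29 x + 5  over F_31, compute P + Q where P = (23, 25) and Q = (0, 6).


P != Q, so use the chord formula.
s = (y2 - y1) / (x2 - x1) = (12) / (8) mod 31 = 17
x3 = s^2 - x1 - x2 mod 31 = 17^2 - 23 - 0 = 18
y3 = s (x1 - x3) - y1 mod 31 = 17 * (23 - 18) - 25 = 29

P + Q = (18, 29)


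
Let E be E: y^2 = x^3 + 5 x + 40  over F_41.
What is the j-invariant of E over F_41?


Delta = -16(4 a^3 + 27 b^2) mod 41 = 14
-1728 * (4 a)^3 = -1728 * (4*5)^3 mod 41 = 11
j = 11 * 14^(-1) mod 41 = 33

j = 33 (mod 41)


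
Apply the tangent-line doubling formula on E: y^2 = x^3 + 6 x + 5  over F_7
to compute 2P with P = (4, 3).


Doubling: s = (3 x1^2 + a) / (2 y1)
s = (3*4^2 + 6) / (2*3) mod 7 = 2
x3 = s^2 - 2 x1 mod 7 = 2^2 - 2*4 = 3
y3 = s (x1 - x3) - y1 mod 7 = 2 * (4 - 3) - 3 = 6

2P = (3, 6)


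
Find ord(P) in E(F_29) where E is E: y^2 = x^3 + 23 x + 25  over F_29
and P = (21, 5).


Compute successive multiples of P until we hit O:
  1P = (21, 5)
  2P = (7, 6)
  3P = (5, 27)
  4P = (28, 1)
  5P = (4, 6)
  6P = (3, 11)
  7P = (18, 23)
  8P = (26, 25)
  ... (continuing to 18P)
  18P = O

ord(P) = 18


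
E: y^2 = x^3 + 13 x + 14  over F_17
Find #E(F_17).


For each x in F_17, count y with y^2 = x^3 + 13 x + 14 mod 17:
  x = 5: RHS = 0, y in [0]  -> 1 point(s)
  x = 6: RHS = 2, y in [6, 11]  -> 2 point(s)
  x = 8: RHS = 1, y in [1, 16]  -> 2 point(s)
  x = 11: RHS = 9, y in [3, 14]  -> 2 point(s)
  x = 13: RHS = 0, y in [0]  -> 1 point(s)
  x = 14: RHS = 16, y in [4, 13]  -> 2 point(s)
  x = 16: RHS = 0, y in [0]  -> 1 point(s)
Affine points: 11. Add the point at infinity: total = 12.

#E(F_17) = 12


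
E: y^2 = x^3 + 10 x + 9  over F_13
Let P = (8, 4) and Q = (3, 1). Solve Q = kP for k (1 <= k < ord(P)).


Enumerate multiples of P until we hit Q = (3, 1):
  1P = (8, 4)
  2P = (0, 3)
  3P = (4, 3)
  4P = (10, 2)
  5P = (9, 10)
  6P = (6, 8)
  7P = (3, 12)
  8P = (3, 1)
Match found at i = 8.

k = 8


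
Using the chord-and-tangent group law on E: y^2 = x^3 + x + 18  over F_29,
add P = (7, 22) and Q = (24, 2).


P != Q, so use the chord formula.
s = (y2 - y1) / (x2 - x1) = (9) / (17) mod 29 = 21
x3 = s^2 - x1 - x2 mod 29 = 21^2 - 7 - 24 = 4
y3 = s (x1 - x3) - y1 mod 29 = 21 * (7 - 4) - 22 = 12

P + Q = (4, 12)


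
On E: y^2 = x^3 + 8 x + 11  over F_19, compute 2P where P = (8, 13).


Doubling: s = (3 x1^2 + a) / (2 y1)
s = (3*8^2 + 8) / (2*13) mod 19 = 15
x3 = s^2 - 2 x1 mod 19 = 15^2 - 2*8 = 0
y3 = s (x1 - x3) - y1 mod 19 = 15 * (8 - 0) - 13 = 12

2P = (0, 12)


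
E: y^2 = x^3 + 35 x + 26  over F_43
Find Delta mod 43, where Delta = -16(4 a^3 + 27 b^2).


4 a^3 + 27 b^2 = 4*35^3 + 27*26^2 = 171500 + 18252 = 189752
Delta = -16 * (189752) = -3036032
Delta mod 43 = 26

Delta = 26 (mod 43)


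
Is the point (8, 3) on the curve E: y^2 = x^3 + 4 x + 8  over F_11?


Check whether y^2 = x^3 + 4 x + 8 (mod 11) for (x, y) = (8, 3).
LHS: y^2 = 3^2 mod 11 = 9
RHS: x^3 + 4 x + 8 = 8^3 + 4*8 + 8 mod 11 = 2
LHS != RHS

No, not on the curve


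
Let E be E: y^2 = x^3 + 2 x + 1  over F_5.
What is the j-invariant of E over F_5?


Delta = -16(4 a^3 + 27 b^2) mod 5 = 1
-1728 * (4 a)^3 = -1728 * (4*2)^3 mod 5 = 4
j = 4 * 1^(-1) mod 5 = 4

j = 4 (mod 5)


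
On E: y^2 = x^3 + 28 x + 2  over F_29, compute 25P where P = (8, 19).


k = 25 = 11001_2 (binary, LSB first: 10011)
Double-and-add from P = (8, 19):
  bit 0 = 1: acc = O + (8, 19) = (8, 19)
  bit 1 = 0: acc unchanged = (8, 19)
  bit 2 = 0: acc unchanged = (8, 19)
  bit 3 = 1: acc = (8, 19) + (21, 22) = (4, 2)
  bit 4 = 1: acc = (4, 2) + (12, 23) = (14, 8)

25P = (14, 8)


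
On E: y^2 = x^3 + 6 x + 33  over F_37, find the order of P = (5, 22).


Compute successive multiples of P until we hit O:
  1P = (5, 22)
  2P = (28, 29)
  3P = (32, 10)
  4P = (34, 32)
  5P = (25, 3)
  6P = (3, 2)
  7P = (18, 33)
  8P = (18, 4)
  ... (continuing to 15P)
  15P = O

ord(P) = 15


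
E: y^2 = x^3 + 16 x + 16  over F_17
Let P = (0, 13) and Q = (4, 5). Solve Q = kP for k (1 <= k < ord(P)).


Enumerate multiples of P until we hit Q = (4, 5):
  1P = (0, 13)
  2P = (4, 12)
  3P = (12, 7)
  4P = (1, 13)
  5P = (16, 4)
  6P = (14, 14)
  7P = (5, 0)
  8P = (14, 3)
  9P = (16, 13)
  10P = (1, 4)
  11P = (12, 10)
  12P = (4, 5)
Match found at i = 12.

k = 12


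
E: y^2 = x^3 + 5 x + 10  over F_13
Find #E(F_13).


For each x in F_13, count y with y^2 = x^3 + 5 x + 10 mod 13:
  x = 0: RHS = 10, y in [6, 7]  -> 2 point(s)
  x = 1: RHS = 3, y in [4, 9]  -> 2 point(s)
  x = 3: RHS = 0, y in [0]  -> 1 point(s)
  x = 4: RHS = 3, y in [4, 9]  -> 2 point(s)
  x = 5: RHS = 4, y in [2, 11]  -> 2 point(s)
  x = 6: RHS = 9, y in [3, 10]  -> 2 point(s)
  x = 8: RHS = 3, y in [4, 9]  -> 2 point(s)
  x = 9: RHS = 4, y in [2, 11]  -> 2 point(s)
  x = 12: RHS = 4, y in [2, 11]  -> 2 point(s)
Affine points: 17. Add the point at infinity: total = 18.

#E(F_13) = 18


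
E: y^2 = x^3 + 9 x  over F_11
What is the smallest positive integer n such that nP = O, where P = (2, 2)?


Compute successive multiples of P until we hit O:
  1P = (2, 2)
  2P = (5, 7)
  3P = (8, 10)
  4P = (4, 10)
  5P = (10, 10)
  6P = (0, 0)
  7P = (10, 1)
  8P = (4, 1)
  ... (continuing to 12P)
  12P = O

ord(P) = 12


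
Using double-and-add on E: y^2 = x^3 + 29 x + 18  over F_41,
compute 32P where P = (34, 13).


k = 32 = 100000_2 (binary, LSB first: 000001)
Double-and-add from P = (34, 13):
  bit 0 = 0: acc unchanged = O
  bit 1 = 0: acc unchanged = O
  bit 2 = 0: acc unchanged = O
  bit 3 = 0: acc unchanged = O
  bit 4 = 0: acc unchanged = O
  bit 5 = 1: acc = O + (34, 28) = (34, 28)

32P = (34, 28)


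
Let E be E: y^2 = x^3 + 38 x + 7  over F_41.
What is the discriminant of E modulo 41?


4 a^3 + 27 b^2 = 4*38^3 + 27*7^2 = 219488 + 1323 = 220811
Delta = -16 * (220811) = -3532976
Delta mod 41 = 35

Delta = 35 (mod 41)


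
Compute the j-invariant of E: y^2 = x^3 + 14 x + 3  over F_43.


Delta = -16(4 a^3 + 27 b^2) mod 43 = 21
-1728 * (4 a)^3 = -1728 * (4*14)^3 mod 43 = 11
j = 11 * 21^(-1) mod 43 = 21

j = 21 (mod 43)


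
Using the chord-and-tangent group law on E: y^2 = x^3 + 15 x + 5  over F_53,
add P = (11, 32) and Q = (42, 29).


P != Q, so use the chord formula.
s = (y2 - y1) / (x2 - x1) = (50) / (31) mod 53 = 17
x3 = s^2 - x1 - x2 mod 53 = 17^2 - 11 - 42 = 24
y3 = s (x1 - x3) - y1 mod 53 = 17 * (11 - 24) - 32 = 12

P + Q = (24, 12)


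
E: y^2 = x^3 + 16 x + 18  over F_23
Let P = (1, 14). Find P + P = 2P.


Doubling: s = (3 x1^2 + a) / (2 y1)
s = (3*1^2 + 16) / (2*14) mod 23 = 13
x3 = s^2 - 2 x1 mod 23 = 13^2 - 2*1 = 6
y3 = s (x1 - x3) - y1 mod 23 = 13 * (1 - 6) - 14 = 13

2P = (6, 13)


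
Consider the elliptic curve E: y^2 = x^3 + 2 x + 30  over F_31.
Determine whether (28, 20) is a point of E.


Check whether y^2 = x^3 + 2 x + 30 (mod 31) for (x, y) = (28, 20).
LHS: y^2 = 20^2 mod 31 = 28
RHS: x^3 + 2 x + 30 = 28^3 + 2*28 + 30 mod 31 = 28
LHS = RHS

Yes, on the curve


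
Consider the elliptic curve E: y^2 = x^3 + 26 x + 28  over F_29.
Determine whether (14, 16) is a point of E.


Check whether y^2 = x^3 + 26 x + 28 (mod 29) for (x, y) = (14, 16).
LHS: y^2 = 16^2 mod 29 = 24
RHS: x^3 + 26 x + 28 = 14^3 + 26*14 + 28 mod 29 = 4
LHS != RHS

No, not on the curve


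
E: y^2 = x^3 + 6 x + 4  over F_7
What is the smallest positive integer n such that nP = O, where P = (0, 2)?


Compute successive multiples of P until we hit O:
  1P = (0, 2)
  2P = (4, 6)
  3P = (4, 1)
  4P = (0, 5)
  5P = O

ord(P) = 5


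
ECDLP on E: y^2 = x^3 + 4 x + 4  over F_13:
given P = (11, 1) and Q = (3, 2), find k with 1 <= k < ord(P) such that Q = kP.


Enumerate multiples of P until we hit Q = (3, 2):
  1P = (11, 1)
  2P = (3, 11)
  3P = (3, 2)
Match found at i = 3.

k = 3


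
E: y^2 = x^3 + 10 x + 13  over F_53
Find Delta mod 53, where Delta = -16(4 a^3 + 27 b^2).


4 a^3 + 27 b^2 = 4*10^3 + 27*13^2 = 4000 + 4563 = 8563
Delta = -16 * (8563) = -137008
Delta mod 53 = 50

Delta = 50 (mod 53)


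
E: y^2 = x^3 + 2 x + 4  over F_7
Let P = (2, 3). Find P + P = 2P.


Doubling: s = (3 x1^2 + a) / (2 y1)
s = (3*2^2 + 2) / (2*3) mod 7 = 0
x3 = s^2 - 2 x1 mod 7 = 0^2 - 2*2 = 3
y3 = s (x1 - x3) - y1 mod 7 = 0 * (2 - 3) - 3 = 4

2P = (3, 4)


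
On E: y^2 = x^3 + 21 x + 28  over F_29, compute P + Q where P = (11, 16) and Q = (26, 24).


P != Q, so use the chord formula.
s = (y2 - y1) / (x2 - x1) = (8) / (15) mod 29 = 16
x3 = s^2 - x1 - x2 mod 29 = 16^2 - 11 - 26 = 16
y3 = s (x1 - x3) - y1 mod 29 = 16 * (11 - 16) - 16 = 20

P + Q = (16, 20)


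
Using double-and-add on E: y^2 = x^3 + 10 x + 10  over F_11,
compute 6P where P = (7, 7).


k = 6 = 110_2 (binary, LSB first: 011)
Double-and-add from P = (7, 7):
  bit 0 = 0: acc unchanged = O
  bit 1 = 1: acc = O + (9, 2) = (9, 2)
  bit 2 = 1: acc = (9, 2) + (4, 9) = (7, 4)

6P = (7, 4)


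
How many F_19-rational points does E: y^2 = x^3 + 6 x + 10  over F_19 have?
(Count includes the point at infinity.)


For each x in F_19, count y with y^2 = x^3 + 6 x + 10 mod 19:
  x = 1: RHS = 17, y in [6, 13]  -> 2 point(s)
  x = 2: RHS = 11, y in [7, 12]  -> 2 point(s)
  x = 3: RHS = 17, y in [6, 13]  -> 2 point(s)
  x = 8: RHS = 0, y in [0]  -> 1 point(s)
  x = 10: RHS = 6, y in [5, 14]  -> 2 point(s)
  x = 11: RHS = 1, y in [1, 18]  -> 2 point(s)
  x = 12: RHS = 5, y in [9, 10]  -> 2 point(s)
  x = 13: RHS = 5, y in [9, 10]  -> 2 point(s)
  x = 14: RHS = 7, y in [8, 11]  -> 2 point(s)
  x = 15: RHS = 17, y in [6, 13]  -> 2 point(s)
  x = 17: RHS = 9, y in [3, 16]  -> 2 point(s)
Affine points: 21. Add the point at infinity: total = 22.

#E(F_19) = 22


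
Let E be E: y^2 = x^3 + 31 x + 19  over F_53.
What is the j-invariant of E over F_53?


Delta = -16(4 a^3 + 27 b^2) mod 53 = 25
-1728 * (4 a)^3 = -1728 * (4*31)^3 mod 53 = 42
j = 42 * 25^(-1) mod 53 = 25

j = 25 (mod 53)


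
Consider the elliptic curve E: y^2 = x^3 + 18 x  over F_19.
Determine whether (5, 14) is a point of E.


Check whether y^2 = x^3 + 18 x + 0 (mod 19) for (x, y) = (5, 14).
LHS: y^2 = 14^2 mod 19 = 6
RHS: x^3 + 18 x + 0 = 5^3 + 18*5 + 0 mod 19 = 6
LHS = RHS

Yes, on the curve


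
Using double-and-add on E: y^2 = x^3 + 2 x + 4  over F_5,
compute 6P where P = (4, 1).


k = 6 = 110_2 (binary, LSB first: 011)
Double-and-add from P = (4, 1):
  bit 0 = 0: acc unchanged = O
  bit 1 = 1: acc = O + (2, 4) = (2, 4)
  bit 2 = 1: acc = (2, 4) + (0, 2) = (4, 4)

6P = (4, 4)


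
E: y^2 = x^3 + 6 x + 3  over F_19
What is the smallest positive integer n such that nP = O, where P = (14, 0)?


Compute successive multiples of P until we hit O:
  1P = (14, 0)
  2P = O

ord(P) = 2


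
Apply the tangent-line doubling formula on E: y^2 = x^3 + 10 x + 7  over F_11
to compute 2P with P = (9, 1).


Doubling: s = (3 x1^2 + a) / (2 y1)
s = (3*9^2 + 10) / (2*1) mod 11 = 0
x3 = s^2 - 2 x1 mod 11 = 0^2 - 2*9 = 4
y3 = s (x1 - x3) - y1 mod 11 = 0 * (9 - 4) - 1 = 10

2P = (4, 10)


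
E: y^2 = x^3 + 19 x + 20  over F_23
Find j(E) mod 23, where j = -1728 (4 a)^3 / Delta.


Delta = -16(4 a^3 + 27 b^2) mod 23 = 1
-1728 * (4 a)^3 = -1728 * (4*19)^3 mod 23 = 6
j = 6 * 1^(-1) mod 23 = 6

j = 6 (mod 23)


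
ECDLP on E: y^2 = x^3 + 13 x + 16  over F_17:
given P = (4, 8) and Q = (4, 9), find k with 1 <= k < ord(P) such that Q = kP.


Enumerate multiples of P until we hit Q = (4, 9):
  1P = (4, 8)
  2P = (7, 5)
  3P = (7, 12)
  4P = (4, 9)
Match found at i = 4.

k = 4


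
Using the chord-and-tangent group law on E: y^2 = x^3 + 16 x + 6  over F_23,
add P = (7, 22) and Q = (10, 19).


P != Q, so use the chord formula.
s = (y2 - y1) / (x2 - x1) = (20) / (3) mod 23 = 22
x3 = s^2 - x1 - x2 mod 23 = 22^2 - 7 - 10 = 7
y3 = s (x1 - x3) - y1 mod 23 = 22 * (7 - 7) - 22 = 1

P + Q = (7, 1)


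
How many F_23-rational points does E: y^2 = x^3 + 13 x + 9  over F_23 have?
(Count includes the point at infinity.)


For each x in F_23, count y with y^2 = x^3 + 13 x + 9 mod 23:
  x = 0: RHS = 9, y in [3, 20]  -> 2 point(s)
  x = 1: RHS = 0, y in [0]  -> 1 point(s)
  x = 3: RHS = 6, y in [11, 12]  -> 2 point(s)
  x = 6: RHS = 4, y in [2, 21]  -> 2 point(s)
  x = 7: RHS = 6, y in [11, 12]  -> 2 point(s)
  x = 8: RHS = 4, y in [2, 21]  -> 2 point(s)
  x = 9: RHS = 4, y in [2, 21]  -> 2 point(s)
  x = 10: RHS = 12, y in [9, 14]  -> 2 point(s)
  x = 13: RHS = 6, y in [11, 12]  -> 2 point(s)
  x = 16: RHS = 12, y in [9, 14]  -> 2 point(s)
  x = 18: RHS = 3, y in [7, 16]  -> 2 point(s)
  x = 19: RHS = 8, y in [10, 13]  -> 2 point(s)
  x = 20: RHS = 12, y in [9, 14]  -> 2 point(s)
  x = 22: RHS = 18, y in [8, 15]  -> 2 point(s)
Affine points: 27. Add the point at infinity: total = 28.

#E(F_23) = 28


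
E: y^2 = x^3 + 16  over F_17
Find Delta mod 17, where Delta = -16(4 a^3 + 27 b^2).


4 a^3 + 27 b^2 = 4*0^3 + 27*16^2 = 0 + 6912 = 6912
Delta = -16 * (6912) = -110592
Delta mod 17 = 10

Delta = 10 (mod 17)


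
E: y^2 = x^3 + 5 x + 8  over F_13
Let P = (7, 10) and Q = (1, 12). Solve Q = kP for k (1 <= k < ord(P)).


Enumerate multiples of P until we hit Q = (1, 12):
  1P = (7, 10)
  2P = (11, 9)
  3P = (4, 12)
  4P = (1, 12)
Match found at i = 4.

k = 4


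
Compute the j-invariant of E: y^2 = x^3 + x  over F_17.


Delta = -16(4 a^3 + 27 b^2) mod 17 = 4
-1728 * (4 a)^3 = -1728 * (4*1)^3 mod 17 = 10
j = 10 * 4^(-1) mod 17 = 11

j = 11 (mod 17)


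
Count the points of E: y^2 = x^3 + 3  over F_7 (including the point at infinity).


For each x in F_7, count y with y^2 = x^3 + 0 x + 3 mod 7:
  x = 1: RHS = 4, y in [2, 5]  -> 2 point(s)
  x = 2: RHS = 4, y in [2, 5]  -> 2 point(s)
  x = 3: RHS = 2, y in [3, 4]  -> 2 point(s)
  x = 4: RHS = 4, y in [2, 5]  -> 2 point(s)
  x = 5: RHS = 2, y in [3, 4]  -> 2 point(s)
  x = 6: RHS = 2, y in [3, 4]  -> 2 point(s)
Affine points: 12. Add the point at infinity: total = 13.

#E(F_7) = 13


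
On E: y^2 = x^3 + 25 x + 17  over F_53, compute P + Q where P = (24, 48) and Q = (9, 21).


P != Q, so use the chord formula.
s = (y2 - y1) / (x2 - x1) = (26) / (38) mod 53 = 23
x3 = s^2 - x1 - x2 mod 53 = 23^2 - 24 - 9 = 19
y3 = s (x1 - x3) - y1 mod 53 = 23 * (24 - 19) - 48 = 14

P + Q = (19, 14)


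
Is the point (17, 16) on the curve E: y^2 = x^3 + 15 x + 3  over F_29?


Check whether y^2 = x^3 + 15 x + 3 (mod 29) for (x, y) = (17, 16).
LHS: y^2 = 16^2 mod 29 = 24
RHS: x^3 + 15 x + 3 = 17^3 + 15*17 + 3 mod 29 = 9
LHS != RHS

No, not on the curve


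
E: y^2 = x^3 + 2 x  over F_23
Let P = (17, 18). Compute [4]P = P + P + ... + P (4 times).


k = 4 = 100_2 (binary, LSB first: 001)
Double-and-add from P = (17, 18):
  bit 0 = 0: acc unchanged = O
  bit 1 = 0: acc unchanged = O
  bit 2 = 1: acc = O + (0, 0) = (0, 0)

4P = (0, 0)


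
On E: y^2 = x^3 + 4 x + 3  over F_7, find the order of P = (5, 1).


Compute successive multiples of P until we hit O:
  1P = (5, 1)
  2P = (5, 6)
  3P = O

ord(P) = 3


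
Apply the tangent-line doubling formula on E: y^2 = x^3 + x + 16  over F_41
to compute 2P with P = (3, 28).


Doubling: s = (3 x1^2 + a) / (2 y1)
s = (3*3^2 + 1) / (2*28) mod 41 = 21
x3 = s^2 - 2 x1 mod 41 = 21^2 - 2*3 = 25
y3 = s (x1 - x3) - y1 mod 41 = 21 * (3 - 25) - 28 = 2

2P = (25, 2)


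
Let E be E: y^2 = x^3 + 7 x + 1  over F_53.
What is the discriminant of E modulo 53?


4 a^3 + 27 b^2 = 4*7^3 + 27*1^2 = 1372 + 27 = 1399
Delta = -16 * (1399) = -22384
Delta mod 53 = 35

Delta = 35 (mod 53)


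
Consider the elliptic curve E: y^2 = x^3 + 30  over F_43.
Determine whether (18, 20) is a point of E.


Check whether y^2 = x^3 + 0 x + 30 (mod 43) for (x, y) = (18, 20).
LHS: y^2 = 20^2 mod 43 = 13
RHS: x^3 + 0 x + 30 = 18^3 + 0*18 + 30 mod 43 = 14
LHS != RHS

No, not on the curve


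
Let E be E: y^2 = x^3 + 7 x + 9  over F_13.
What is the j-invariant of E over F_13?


Delta = -16(4 a^3 + 27 b^2) mod 13 = 9
-1728 * (4 a)^3 = -1728 * (4*7)^3 mod 13 = 8
j = 8 * 9^(-1) mod 13 = 11

j = 11 (mod 13)


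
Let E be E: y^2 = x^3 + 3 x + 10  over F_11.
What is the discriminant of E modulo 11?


4 a^3 + 27 b^2 = 4*3^3 + 27*10^2 = 108 + 2700 = 2808
Delta = -16 * (2808) = -44928
Delta mod 11 = 7

Delta = 7 (mod 11)


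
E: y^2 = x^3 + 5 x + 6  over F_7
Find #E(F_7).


For each x in F_7, count y with y^2 = x^3 + 5 x + 6 mod 7:
  x = 5: RHS = 2, y in [3, 4]  -> 2 point(s)
  x = 6: RHS = 0, y in [0]  -> 1 point(s)
Affine points: 3. Add the point at infinity: total = 4.

#E(F_7) = 4


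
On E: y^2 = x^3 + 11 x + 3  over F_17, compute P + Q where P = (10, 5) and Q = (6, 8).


P != Q, so use the chord formula.
s = (y2 - y1) / (x2 - x1) = (3) / (13) mod 17 = 12
x3 = s^2 - x1 - x2 mod 17 = 12^2 - 10 - 6 = 9
y3 = s (x1 - x3) - y1 mod 17 = 12 * (10 - 9) - 5 = 7

P + Q = (9, 7)


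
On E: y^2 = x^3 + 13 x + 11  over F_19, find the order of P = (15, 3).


Compute successive multiples of P until we hit O:
  1P = (15, 3)
  2P = (0, 7)
  3P = (5, 7)
  4P = (6, 1)
  5P = (14, 12)
  6P = (14, 7)
  7P = (6, 18)
  8P = (5, 12)
  ... (continuing to 11P)
  11P = O

ord(P) = 11


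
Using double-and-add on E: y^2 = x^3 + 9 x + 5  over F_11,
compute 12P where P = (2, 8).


k = 12 = 1100_2 (binary, LSB first: 0011)
Double-and-add from P = (2, 8):
  bit 0 = 0: acc unchanged = O
  bit 1 = 0: acc unchanged = O
  bit 2 = 1: acc = O + (9, 10) = (9, 10)
  bit 3 = 1: acc = (9, 10) + (7, 2) = (0, 4)

12P = (0, 4)


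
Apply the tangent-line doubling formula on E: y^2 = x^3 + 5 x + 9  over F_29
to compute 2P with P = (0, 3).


Doubling: s = (3 x1^2 + a) / (2 y1)
s = (3*0^2 + 5) / (2*3) mod 29 = 25
x3 = s^2 - 2 x1 mod 29 = 25^2 - 2*0 = 16
y3 = s (x1 - x3) - y1 mod 29 = 25 * (0 - 16) - 3 = 3

2P = (16, 3)


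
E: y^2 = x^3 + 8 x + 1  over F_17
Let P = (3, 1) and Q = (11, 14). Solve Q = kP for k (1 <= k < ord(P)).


Enumerate multiples of P until we hit Q = (11, 14):
  1P = (3, 1)
  2P = (7, 14)
  3P = (8, 4)
  4P = (5, 8)
  5P = (0, 1)
  6P = (14, 16)
  7P = (2, 5)
  8P = (11, 14)
Match found at i = 8.

k = 8


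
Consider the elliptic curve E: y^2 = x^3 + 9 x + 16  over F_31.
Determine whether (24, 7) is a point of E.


Check whether y^2 = x^3 + 9 x + 16 (mod 31) for (x, y) = (24, 7).
LHS: y^2 = 7^2 mod 31 = 18
RHS: x^3 + 9 x + 16 = 24^3 + 9*24 + 16 mod 31 = 13
LHS != RHS

No, not on the curve


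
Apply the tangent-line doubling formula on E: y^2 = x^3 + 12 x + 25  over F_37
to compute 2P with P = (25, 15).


Doubling: s = (3 x1^2 + a) / (2 y1)
s = (3*25^2 + 12) / (2*15) mod 37 = 0
x3 = s^2 - 2 x1 mod 37 = 0^2 - 2*25 = 24
y3 = s (x1 - x3) - y1 mod 37 = 0 * (25 - 24) - 15 = 22

2P = (24, 22)


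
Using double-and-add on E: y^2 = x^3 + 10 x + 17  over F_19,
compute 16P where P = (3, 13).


k = 16 = 10000_2 (binary, LSB first: 00001)
Double-and-add from P = (3, 13):
  bit 0 = 0: acc unchanged = O
  bit 1 = 0: acc unchanged = O
  bit 2 = 0: acc unchanged = O
  bit 3 = 0: acc unchanged = O
  bit 4 = 1: acc = O + (18, 5) = (18, 5)

16P = (18, 5)


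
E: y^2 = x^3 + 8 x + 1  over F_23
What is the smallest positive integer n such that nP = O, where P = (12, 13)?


Compute successive multiples of P until we hit O:
  1P = (12, 13)
  2P = (0, 22)
  3P = (13, 5)
  4P = (16, 19)
  5P = (3, 12)
  6P = (10, 0)
  7P = (3, 11)
  8P = (16, 4)
  ... (continuing to 12P)
  12P = O

ord(P) = 12


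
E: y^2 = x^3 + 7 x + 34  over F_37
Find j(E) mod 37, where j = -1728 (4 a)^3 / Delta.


Delta = -16(4 a^3 + 27 b^2) mod 37 = 23
-1728 * (4 a)^3 = -1728 * (4*7)^3 mod 37 = 10
j = 10 * 23^(-1) mod 37 = 31

j = 31 (mod 37)


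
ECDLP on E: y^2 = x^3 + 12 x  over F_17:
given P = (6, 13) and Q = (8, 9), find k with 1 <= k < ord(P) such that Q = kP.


Enumerate multiples of P until we hit Q = (8, 9):
  1P = (6, 13)
  2P = (9, 15)
  3P = (10, 7)
  4P = (16, 2)
  5P = (11, 1)
  6P = (1, 9)
  7P = (12, 6)
  8P = (15, 6)
  9P = (5, 7)
  10P = (8, 9)
Match found at i = 10.

k = 10


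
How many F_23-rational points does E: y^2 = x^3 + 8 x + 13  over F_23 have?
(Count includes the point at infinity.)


For each x in F_23, count y with y^2 = x^3 + 8 x + 13 mod 23:
  x = 0: RHS = 13, y in [6, 17]  -> 2 point(s)
  x = 3: RHS = 18, y in [8, 15]  -> 2 point(s)
  x = 6: RHS = 1, y in [1, 22]  -> 2 point(s)
  x = 9: RHS = 9, y in [3, 20]  -> 2 point(s)
  x = 10: RHS = 12, y in [9, 14]  -> 2 point(s)
  x = 11: RHS = 6, y in [11, 12]  -> 2 point(s)
  x = 15: RHS = 12, y in [9, 14]  -> 2 point(s)
  x = 17: RHS = 2, y in [5, 18]  -> 2 point(s)
  x = 18: RHS = 9, y in [3, 20]  -> 2 point(s)
  x = 19: RHS = 9, y in [3, 20]  -> 2 point(s)
  x = 20: RHS = 8, y in [10, 13]  -> 2 point(s)
  x = 21: RHS = 12, y in [9, 14]  -> 2 point(s)
  x = 22: RHS = 4, y in [2, 21]  -> 2 point(s)
Affine points: 26. Add the point at infinity: total = 27.

#E(F_23) = 27


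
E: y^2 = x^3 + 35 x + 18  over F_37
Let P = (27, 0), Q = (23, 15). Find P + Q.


P != Q, so use the chord formula.
s = (y2 - y1) / (x2 - x1) = (15) / (33) mod 37 = 24
x3 = s^2 - x1 - x2 mod 37 = 24^2 - 27 - 23 = 8
y3 = s (x1 - x3) - y1 mod 37 = 24 * (27 - 8) - 0 = 12

P + Q = (8, 12)


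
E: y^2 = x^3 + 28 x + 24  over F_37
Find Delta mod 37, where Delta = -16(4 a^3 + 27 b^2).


4 a^3 + 27 b^2 = 4*28^3 + 27*24^2 = 87808 + 15552 = 103360
Delta = -16 * (103360) = -1653760
Delta mod 37 = 29

Delta = 29 (mod 37)


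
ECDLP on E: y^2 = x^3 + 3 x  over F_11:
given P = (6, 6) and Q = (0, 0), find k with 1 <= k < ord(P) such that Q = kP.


Enumerate multiples of P until we hit Q = (0, 0):
  1P = (6, 6)
  2P = (0, 0)
Match found at i = 2.

k = 2


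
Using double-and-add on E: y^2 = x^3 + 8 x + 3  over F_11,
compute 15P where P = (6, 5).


k = 15 = 1111_2 (binary, LSB first: 1111)
Double-and-add from P = (6, 5):
  bit 0 = 1: acc = O + (6, 5) = (6, 5)
  bit 1 = 1: acc = (6, 5) + (2, 4) = (1, 10)
  bit 2 = 1: acc = (1, 10) + (5, 5) = (10, 4)
  bit 3 = 1: acc = (10, 4) + (4, 0) = (6, 6)

15P = (6, 6)


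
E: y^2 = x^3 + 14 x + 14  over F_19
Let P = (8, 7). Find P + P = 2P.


Doubling: s = (3 x1^2 + a) / (2 y1)
s = (3*8^2 + 14) / (2*7) mod 19 = 12
x3 = s^2 - 2 x1 mod 19 = 12^2 - 2*8 = 14
y3 = s (x1 - x3) - y1 mod 19 = 12 * (8 - 14) - 7 = 16

2P = (14, 16)


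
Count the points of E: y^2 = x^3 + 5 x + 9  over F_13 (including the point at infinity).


For each x in F_13, count y with y^2 = x^3 + 5 x + 9 mod 13:
  x = 0: RHS = 9, y in [3, 10]  -> 2 point(s)
  x = 2: RHS = 1, y in [1, 12]  -> 2 point(s)
  x = 3: RHS = 12, y in [5, 8]  -> 2 point(s)
  x = 5: RHS = 3, y in [4, 9]  -> 2 point(s)
  x = 7: RHS = 10, y in [6, 7]  -> 2 point(s)
  x = 9: RHS = 3, y in [4, 9]  -> 2 point(s)
  x = 11: RHS = 4, y in [2, 11]  -> 2 point(s)
  x = 12: RHS = 3, y in [4, 9]  -> 2 point(s)
Affine points: 16. Add the point at infinity: total = 17.

#E(F_13) = 17


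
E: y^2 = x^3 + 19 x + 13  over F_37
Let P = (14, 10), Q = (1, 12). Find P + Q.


P != Q, so use the chord formula.
s = (y2 - y1) / (x2 - x1) = (2) / (24) mod 37 = 34
x3 = s^2 - x1 - x2 mod 37 = 34^2 - 14 - 1 = 31
y3 = s (x1 - x3) - y1 mod 37 = 34 * (14 - 31) - 10 = 4

P + Q = (31, 4)


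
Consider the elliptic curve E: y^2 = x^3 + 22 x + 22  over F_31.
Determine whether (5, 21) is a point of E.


Check whether y^2 = x^3 + 22 x + 22 (mod 31) for (x, y) = (5, 21).
LHS: y^2 = 21^2 mod 31 = 7
RHS: x^3 + 22 x + 22 = 5^3 + 22*5 + 22 mod 31 = 9
LHS != RHS

No, not on the curve


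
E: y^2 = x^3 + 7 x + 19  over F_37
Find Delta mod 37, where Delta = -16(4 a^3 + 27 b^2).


4 a^3 + 27 b^2 = 4*7^3 + 27*19^2 = 1372 + 9747 = 11119
Delta = -16 * (11119) = -177904
Delta mod 37 = 29

Delta = 29 (mod 37)


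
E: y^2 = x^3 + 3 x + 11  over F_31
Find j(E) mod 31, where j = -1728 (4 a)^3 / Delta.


Delta = -16(4 a^3 + 27 b^2) mod 31 = 2
-1728 * (4 a)^3 = -1728 * (4*3)^3 mod 31 = 29
j = 29 * 2^(-1) mod 31 = 30

j = 30 (mod 31)


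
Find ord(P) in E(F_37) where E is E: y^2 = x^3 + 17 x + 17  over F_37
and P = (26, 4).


Compute successive multiples of P until we hit O:
  1P = (26, 4)
  2P = (12, 32)
  3P = (3, 24)
  4P = (4, 1)
  5P = (10, 15)
  6P = (10, 22)
  7P = (4, 36)
  8P = (3, 13)
  ... (continuing to 11P)
  11P = O

ord(P) = 11


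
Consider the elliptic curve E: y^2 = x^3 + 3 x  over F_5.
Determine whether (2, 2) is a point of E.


Check whether y^2 = x^3 + 3 x + 0 (mod 5) for (x, y) = (2, 2).
LHS: y^2 = 2^2 mod 5 = 4
RHS: x^3 + 3 x + 0 = 2^3 + 3*2 + 0 mod 5 = 4
LHS = RHS

Yes, on the curve


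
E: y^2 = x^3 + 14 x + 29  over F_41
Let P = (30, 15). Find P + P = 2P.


Doubling: s = (3 x1^2 + a) / (2 y1)
s = (3*30^2 + 14) / (2*15) mod 41 = 3
x3 = s^2 - 2 x1 mod 41 = 3^2 - 2*30 = 31
y3 = s (x1 - x3) - y1 mod 41 = 3 * (30 - 31) - 15 = 23

2P = (31, 23)


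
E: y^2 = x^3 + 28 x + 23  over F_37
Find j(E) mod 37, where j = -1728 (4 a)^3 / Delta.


Delta = -16(4 a^3 + 27 b^2) mod 37 = 20
-1728 * (4 a)^3 = -1728 * (4*28)^3 mod 37 = 11
j = 11 * 20^(-1) mod 37 = 32

j = 32 (mod 37)


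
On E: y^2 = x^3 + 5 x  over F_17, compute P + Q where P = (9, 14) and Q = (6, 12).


P != Q, so use the chord formula.
s = (y2 - y1) / (x2 - x1) = (15) / (14) mod 17 = 12
x3 = s^2 - x1 - x2 mod 17 = 12^2 - 9 - 6 = 10
y3 = s (x1 - x3) - y1 mod 17 = 12 * (9 - 10) - 14 = 8

P + Q = (10, 8)


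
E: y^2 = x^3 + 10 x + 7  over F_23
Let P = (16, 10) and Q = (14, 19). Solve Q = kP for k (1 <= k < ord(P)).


Enumerate multiples of P until we hit Q = (14, 19):
  1P = (16, 10)
  2P = (3, 15)
  3P = (10, 16)
  4P = (21, 18)
  5P = (18, 19)
  6P = (15, 6)
  7P = (8, 22)
  8P = (7, 11)
  9P = (2, 14)
  10P = (14, 19)
Match found at i = 10.

k = 10


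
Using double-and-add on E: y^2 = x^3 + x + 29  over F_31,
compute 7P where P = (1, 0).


k = 7 = 111_2 (binary, LSB first: 111)
Double-and-add from P = (1, 0):
  bit 0 = 1: acc = O + (1, 0) = (1, 0)
  bit 1 = 1: acc = (1, 0) + O = (1, 0)
  bit 2 = 1: acc = (1, 0) + O = (1, 0)

7P = (1, 0)


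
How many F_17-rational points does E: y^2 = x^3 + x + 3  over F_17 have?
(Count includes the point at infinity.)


For each x in F_17, count y with y^2 = x^3 + 1 x + 3 mod 17:
  x = 2: RHS = 13, y in [8, 9]  -> 2 point(s)
  x = 3: RHS = 16, y in [4, 13]  -> 2 point(s)
  x = 6: RHS = 4, y in [2, 15]  -> 2 point(s)
  x = 7: RHS = 13, y in [8, 9]  -> 2 point(s)
  x = 8: RHS = 13, y in [8, 9]  -> 2 point(s)
  x = 11: RHS = 2, y in [6, 11]  -> 2 point(s)
  x = 12: RHS = 9, y in [3, 14]  -> 2 point(s)
  x = 16: RHS = 1, y in [1, 16]  -> 2 point(s)
Affine points: 16. Add the point at infinity: total = 17.

#E(F_17) = 17


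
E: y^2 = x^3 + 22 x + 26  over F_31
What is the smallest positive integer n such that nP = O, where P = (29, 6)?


Compute successive multiples of P until we hit O:
  1P = (29, 6)
  2P = (6, 23)
  3P = (1, 7)
  4P = (8, 1)
  5P = (2, 27)
  6P = (14, 3)
  7P = (24, 26)
  8P = (25, 9)
  ... (continuing to 27P)
  27P = O

ord(P) = 27


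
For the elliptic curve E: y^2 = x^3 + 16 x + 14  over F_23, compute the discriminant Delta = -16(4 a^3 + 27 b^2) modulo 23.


4 a^3 + 27 b^2 = 4*16^3 + 27*14^2 = 16384 + 5292 = 21676
Delta = -16 * (21676) = -346816
Delta mod 23 = 1

Delta = 1 (mod 23)


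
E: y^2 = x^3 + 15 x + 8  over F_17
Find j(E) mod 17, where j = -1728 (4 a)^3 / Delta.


Delta = -16(4 a^3 + 27 b^2) mod 17 = 13
-1728 * (4 a)^3 = -1728 * (4*15)^3 mod 17 = 5
j = 5 * 13^(-1) mod 17 = 3

j = 3 (mod 17)


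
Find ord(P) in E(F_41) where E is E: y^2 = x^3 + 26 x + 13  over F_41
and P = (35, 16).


Compute successive multiples of P until we hit O:
  1P = (35, 16)
  2P = (14, 13)
  3P = (28, 26)
  4P = (11, 20)
  5P = (3, 6)
  6P = (26, 15)
  7P = (20, 13)
  8P = (9, 22)
  ... (continuing to 51P)
  51P = O

ord(P) = 51


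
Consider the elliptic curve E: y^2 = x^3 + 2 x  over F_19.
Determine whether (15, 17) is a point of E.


Check whether y^2 = x^3 + 2 x + 0 (mod 19) for (x, y) = (15, 17).
LHS: y^2 = 17^2 mod 19 = 4
RHS: x^3 + 2 x + 0 = 15^3 + 2*15 + 0 mod 19 = 4
LHS = RHS

Yes, on the curve


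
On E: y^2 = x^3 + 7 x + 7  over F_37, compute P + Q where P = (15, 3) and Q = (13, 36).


P != Q, so use the chord formula.
s = (y2 - y1) / (x2 - x1) = (33) / (35) mod 37 = 2
x3 = s^2 - x1 - x2 mod 37 = 2^2 - 15 - 13 = 13
y3 = s (x1 - x3) - y1 mod 37 = 2 * (15 - 13) - 3 = 1

P + Q = (13, 1)


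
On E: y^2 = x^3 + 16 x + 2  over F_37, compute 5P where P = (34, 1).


k = 5 = 101_2 (binary, LSB first: 101)
Double-and-add from P = (34, 1):
  bit 0 = 1: acc = O + (34, 1) = (34, 1)
  bit 1 = 0: acc unchanged = (34, 1)
  bit 2 = 1: acc = (34, 1) + (3, 22) = (3, 15)

5P = (3, 15)


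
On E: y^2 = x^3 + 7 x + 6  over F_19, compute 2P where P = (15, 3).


Doubling: s = (3 x1^2 + a) / (2 y1)
s = (3*15^2 + 7) / (2*3) mod 19 = 6
x3 = s^2 - 2 x1 mod 19 = 6^2 - 2*15 = 6
y3 = s (x1 - x3) - y1 mod 19 = 6 * (15 - 6) - 3 = 13

2P = (6, 13)


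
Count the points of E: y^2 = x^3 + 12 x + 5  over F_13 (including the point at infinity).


For each x in F_13, count y with y^2 = x^3 + 12 x + 5 mod 13:
  x = 3: RHS = 3, y in [4, 9]  -> 2 point(s)
  x = 4: RHS = 0, y in [0]  -> 1 point(s)
  x = 7: RHS = 3, y in [4, 9]  -> 2 point(s)
  x = 9: RHS = 10, y in [6, 7]  -> 2 point(s)
  x = 11: RHS = 12, y in [5, 8]  -> 2 point(s)
Affine points: 9. Add the point at infinity: total = 10.

#E(F_13) = 10


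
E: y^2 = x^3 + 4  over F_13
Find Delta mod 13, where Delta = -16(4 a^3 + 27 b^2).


4 a^3 + 27 b^2 = 4*0^3 + 27*4^2 = 0 + 432 = 432
Delta = -16 * (432) = -6912
Delta mod 13 = 4

Delta = 4 (mod 13)


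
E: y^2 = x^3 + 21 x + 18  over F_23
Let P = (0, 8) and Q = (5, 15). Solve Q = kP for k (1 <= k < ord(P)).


Enumerate multiples of P until we hit Q = (5, 15):
  1P = (0, 8)
  2P = (9, 19)
  3P = (3, 19)
  4P = (13, 21)
  5P = (11, 4)
  6P = (7, 5)
  7P = (19, 10)
  8P = (10, 20)
  9P = (8, 10)
  10P = (5, 8)
  11P = (18, 15)
  12P = (18, 8)
  13P = (5, 15)
Match found at i = 13.

k = 13


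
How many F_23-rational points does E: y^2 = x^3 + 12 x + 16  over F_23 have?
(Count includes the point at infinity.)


For each x in F_23, count y with y^2 = x^3 + 12 x + 16 mod 23:
  x = 0: RHS = 16, y in [4, 19]  -> 2 point(s)
  x = 1: RHS = 6, y in [11, 12]  -> 2 point(s)
  x = 2: RHS = 2, y in [5, 18]  -> 2 point(s)
  x = 4: RHS = 13, y in [6, 17]  -> 2 point(s)
  x = 7: RHS = 6, y in [11, 12]  -> 2 point(s)
  x = 8: RHS = 3, y in [7, 16]  -> 2 point(s)
  x = 9: RHS = 2, y in [5, 18]  -> 2 point(s)
  x = 10: RHS = 9, y in [3, 20]  -> 2 point(s)
  x = 12: RHS = 2, y in [5, 18]  -> 2 point(s)
  x = 13: RHS = 0, y in [0]  -> 1 point(s)
  x = 15: RHS = 6, y in [11, 12]  -> 2 point(s)
  x = 16: RHS = 3, y in [7, 16]  -> 2 point(s)
  x = 17: RHS = 4, y in [2, 21]  -> 2 point(s)
  x = 22: RHS = 3, y in [7, 16]  -> 2 point(s)
Affine points: 27. Add the point at infinity: total = 28.

#E(F_23) = 28


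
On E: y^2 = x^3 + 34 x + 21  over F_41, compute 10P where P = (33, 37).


k = 10 = 1010_2 (binary, LSB first: 0101)
Double-and-add from P = (33, 37):
  bit 0 = 0: acc unchanged = O
  bit 1 = 1: acc = O + (12, 36) = (12, 36)
  bit 2 = 0: acc unchanged = (12, 36)
  bit 3 = 1: acc = (12, 36) + (0, 12) = (33, 4)

10P = (33, 4)


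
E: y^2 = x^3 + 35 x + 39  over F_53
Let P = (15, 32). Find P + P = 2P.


Doubling: s = (3 x1^2 + a) / (2 y1)
s = (3*15^2 + 35) / (2*32) mod 53 = 26
x3 = s^2 - 2 x1 mod 53 = 26^2 - 2*15 = 10
y3 = s (x1 - x3) - y1 mod 53 = 26 * (15 - 10) - 32 = 45

2P = (10, 45)


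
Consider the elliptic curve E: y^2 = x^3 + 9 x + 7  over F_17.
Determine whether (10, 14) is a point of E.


Check whether y^2 = x^3 + 9 x + 7 (mod 17) for (x, y) = (10, 14).
LHS: y^2 = 14^2 mod 17 = 9
RHS: x^3 + 9 x + 7 = 10^3 + 9*10 + 7 mod 17 = 9
LHS = RHS

Yes, on the curve


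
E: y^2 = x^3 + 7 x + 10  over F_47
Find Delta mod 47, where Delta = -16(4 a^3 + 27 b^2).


4 a^3 + 27 b^2 = 4*7^3 + 27*10^2 = 1372 + 2700 = 4072
Delta = -16 * (4072) = -65152
Delta mod 47 = 37

Delta = 37 (mod 47)


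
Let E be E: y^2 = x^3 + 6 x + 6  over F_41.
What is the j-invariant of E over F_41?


Delta = -16(4 a^3 + 27 b^2) mod 41 = 21
-1728 * (4 a)^3 = -1728 * (4*6)^3 mod 41 = 40
j = 40 * 21^(-1) mod 41 = 39

j = 39 (mod 41)


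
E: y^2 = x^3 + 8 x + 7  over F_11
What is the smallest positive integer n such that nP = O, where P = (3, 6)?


Compute successive multiples of P until we hit O:
  1P = (3, 6)
  2P = (9, 4)
  3P = (4, 9)
  4P = (2, 8)
  5P = (10, 8)
  6P = (1, 4)
  7P = (8, 0)
  8P = (1, 7)
  ... (continuing to 14P)
  14P = O

ord(P) = 14


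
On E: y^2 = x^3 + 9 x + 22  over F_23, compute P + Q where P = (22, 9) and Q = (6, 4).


P != Q, so use the chord formula.
s = (y2 - y1) / (x2 - x1) = (18) / (7) mod 23 = 19
x3 = s^2 - x1 - x2 mod 23 = 19^2 - 22 - 6 = 11
y3 = s (x1 - x3) - y1 mod 23 = 19 * (22 - 11) - 9 = 16

P + Q = (11, 16)


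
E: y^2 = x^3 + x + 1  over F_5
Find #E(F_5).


For each x in F_5, count y with y^2 = x^3 + 1 x + 1 mod 5:
  x = 0: RHS = 1, y in [1, 4]  -> 2 point(s)
  x = 2: RHS = 1, y in [1, 4]  -> 2 point(s)
  x = 3: RHS = 1, y in [1, 4]  -> 2 point(s)
  x = 4: RHS = 4, y in [2, 3]  -> 2 point(s)
Affine points: 8. Add the point at infinity: total = 9.

#E(F_5) = 9


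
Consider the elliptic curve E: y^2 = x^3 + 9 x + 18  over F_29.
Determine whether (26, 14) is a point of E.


Check whether y^2 = x^3 + 9 x + 18 (mod 29) for (x, y) = (26, 14).
LHS: y^2 = 14^2 mod 29 = 22
RHS: x^3 + 9 x + 18 = 26^3 + 9*26 + 18 mod 29 = 22
LHS = RHS

Yes, on the curve


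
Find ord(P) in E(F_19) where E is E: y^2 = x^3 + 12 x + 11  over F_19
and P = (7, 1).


Compute successive multiples of P until we hit O:
  1P = (7, 1)
  2P = (3, 13)
  3P = (18, 13)
  4P = (1, 9)
  5P = (17, 6)
  6P = (0, 12)
  7P = (4, 16)
  8P = (14, 15)
  ... (continuing to 27P)
  27P = O

ord(P) = 27


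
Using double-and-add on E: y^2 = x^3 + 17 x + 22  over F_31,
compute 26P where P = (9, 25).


k = 26 = 11010_2 (binary, LSB first: 01011)
Double-and-add from P = (9, 25):
  bit 0 = 0: acc unchanged = O
  bit 1 = 1: acc = O + (14, 11) = (14, 11)
  bit 2 = 0: acc unchanged = (14, 11)
  bit 3 = 1: acc = (14, 11) + (3, 10) = (24, 5)
  bit 4 = 1: acc = (24, 5) + (10, 18) = (17, 4)

26P = (17, 4)


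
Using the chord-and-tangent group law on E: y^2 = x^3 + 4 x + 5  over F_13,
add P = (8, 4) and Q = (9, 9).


P != Q, so use the chord formula.
s = (y2 - y1) / (x2 - x1) = (5) / (1) mod 13 = 5
x3 = s^2 - x1 - x2 mod 13 = 5^2 - 8 - 9 = 8
y3 = s (x1 - x3) - y1 mod 13 = 5 * (8 - 8) - 4 = 9

P + Q = (8, 9)


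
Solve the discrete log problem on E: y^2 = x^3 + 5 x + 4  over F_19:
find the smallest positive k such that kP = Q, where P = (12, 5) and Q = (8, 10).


Enumerate multiples of P until we hit Q = (8, 10):
  1P = (12, 5)
  2P = (14, 14)
  3P = (18, 6)
  4P = (17, 10)
  5P = (10, 16)
  6P = (13, 10)
  7P = (0, 17)
  8P = (8, 10)
Match found at i = 8.

k = 8


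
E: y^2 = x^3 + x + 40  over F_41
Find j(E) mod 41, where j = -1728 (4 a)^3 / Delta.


Delta = -16(4 a^3 + 27 b^2) mod 41 = 37
-1728 * (4 a)^3 = -1728 * (4*1)^3 mod 41 = 26
j = 26 * 37^(-1) mod 41 = 14

j = 14 (mod 41)


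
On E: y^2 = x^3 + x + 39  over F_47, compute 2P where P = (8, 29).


Doubling: s = (3 x1^2 + a) / (2 y1)
s = (3*8^2 + 1) / (2*29) mod 47 = 9
x3 = s^2 - 2 x1 mod 47 = 9^2 - 2*8 = 18
y3 = s (x1 - x3) - y1 mod 47 = 9 * (8 - 18) - 29 = 22

2P = (18, 22)


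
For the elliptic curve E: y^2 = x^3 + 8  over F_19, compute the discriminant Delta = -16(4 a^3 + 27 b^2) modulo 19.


4 a^3 + 27 b^2 = 4*0^3 + 27*8^2 = 0 + 1728 = 1728
Delta = -16 * (1728) = -27648
Delta mod 19 = 16

Delta = 16 (mod 19)


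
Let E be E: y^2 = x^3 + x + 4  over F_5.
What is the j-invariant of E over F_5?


Delta = -16(4 a^3 + 27 b^2) mod 5 = 4
-1728 * (4 a)^3 = -1728 * (4*1)^3 mod 5 = 3
j = 3 * 4^(-1) mod 5 = 2

j = 2 (mod 5)


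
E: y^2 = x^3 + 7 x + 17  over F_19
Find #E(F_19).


For each x in F_19, count y with y^2 = x^3 + 7 x + 17 mod 19:
  x = 0: RHS = 17, y in [6, 13]  -> 2 point(s)
  x = 1: RHS = 6, y in [5, 14]  -> 2 point(s)
  x = 2: RHS = 1, y in [1, 18]  -> 2 point(s)
  x = 5: RHS = 6, y in [5, 14]  -> 2 point(s)
  x = 6: RHS = 9, y in [3, 16]  -> 2 point(s)
  x = 9: RHS = 11, y in [7, 12]  -> 2 point(s)
  x = 10: RHS = 4, y in [2, 17]  -> 2 point(s)
  x = 11: RHS = 0, y in [0]  -> 1 point(s)
  x = 12: RHS = 5, y in [9, 10]  -> 2 point(s)
  x = 13: RHS = 6, y in [5, 14]  -> 2 point(s)
  x = 14: RHS = 9, y in [3, 16]  -> 2 point(s)
  x = 15: RHS = 1, y in [1, 18]  -> 2 point(s)
  x = 16: RHS = 7, y in [8, 11]  -> 2 point(s)
  x = 18: RHS = 9, y in [3, 16]  -> 2 point(s)
Affine points: 27. Add the point at infinity: total = 28.

#E(F_19) = 28
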